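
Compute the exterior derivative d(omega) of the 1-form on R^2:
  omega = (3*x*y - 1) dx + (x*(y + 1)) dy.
d(omega) = (-3*x + y + 1) dx ∧ dy

For a 1-form omega = sum_i f_i dx_i, the exterior derivative is
  d(omega) = sum_{i < j} (∂f_j/∂x_i - ∂f_i/∂x_j) dx_i ∧ dx_j.
  coefficient of dx ∧ dy: ∂f_2/∂x - ∂f_1/∂y = ∂(x*(y + 1))/∂x - ∂(3*x*y - 1)/∂y = -3*x + y + 1
Assembling: d(omega) = (-3*x + y + 1) dx ∧ dy.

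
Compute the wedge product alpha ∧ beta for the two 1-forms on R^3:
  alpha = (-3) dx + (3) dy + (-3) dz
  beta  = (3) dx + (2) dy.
alpha ∧ beta = (-15) dx ∧ dy + (9) dx ∧ dz + (6) dy ∧ dz

Distribute the wedge, using dx_i ∧ dx_j = -dx_j ∧ dx_i and dx_i ∧ dx_i = 0. For each pair (i, j) with i < j, the coefficient of dx_i ∧ dx_j in alpha ∧ beta is (alpha_i * beta_j - alpha_j * beta_i). Collecting: alpha ∧ beta = (-15) dx ∧ dy + (9) dx ∧ dz + (6) dy ∧ dz.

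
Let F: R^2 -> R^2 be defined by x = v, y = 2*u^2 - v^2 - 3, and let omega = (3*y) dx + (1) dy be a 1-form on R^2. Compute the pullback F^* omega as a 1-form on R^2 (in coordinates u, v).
F^* omega = (4*u) du + (6*u^2 - 3*v^2 - 2*v - 9) dv

Using F^*(f dg) = (f ∘ F) d(g ∘ F), substitute each coordinate x_i by F_i(u, v) in f_i, and replace dx_i by d F_i = (∂F_i/∂u) du + (∂F_i/∂v) dv.
  For the x component: f_1(F) = 6*u^2 - 3*v^2 - 9; d F_1 = (0) du + (1) dv
  For the y component: f_2(F) = 1; d F_2 = (4*u) du + (-2*v) dv
Combining and collecting du, dv coefficients:
  coeff of du: 4*u
  coeff of dv: 6*u^2 - 3*v^2 - 2*v - 9
F^* omega = (4*u) du + (6*u^2 - 3*v^2 - 2*v - 9) dv.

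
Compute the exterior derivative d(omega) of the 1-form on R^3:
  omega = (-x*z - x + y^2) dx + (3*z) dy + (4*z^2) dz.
d(omega) = (-2*y) dx ∧ dy + (x) dx ∧ dz + (-3) dy ∧ dz

For a 1-form omega = sum_i f_i dx_i, the exterior derivative is
  d(omega) = sum_{i < j} (∂f_j/∂x_i - ∂f_i/∂x_j) dx_i ∧ dx_j.
  coefficient of dx ∧ dy: ∂f_2/∂x - ∂f_1/∂y = ∂(3*z)/∂x - ∂(-x*z - x + y^2)/∂y = -2*y
  coefficient of dx ∧ dz: ∂f_3/∂x - ∂f_1/∂z = ∂(4*z^2)/∂x - ∂(-x*z - x + y^2)/∂z = x
  coefficient of dy ∧ dz: ∂f_3/∂y - ∂f_2/∂z = ∂(4*z^2)/∂y - ∂(3*z)/∂z = -3
Assembling: d(omega) = (-2*y) dx ∧ dy + (x) dx ∧ dz + (-3) dy ∧ dz.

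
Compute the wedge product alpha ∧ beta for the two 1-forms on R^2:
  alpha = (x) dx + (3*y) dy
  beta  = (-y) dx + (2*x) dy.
alpha ∧ beta = (2*x^2 + 3*y^2) dx ∧ dy

Distribute the wedge, using dx_i ∧ dx_j = -dx_j ∧ dx_i and dx_i ∧ dx_i = 0. For each pair (i, j) with i < j, the coefficient of dx_i ∧ dx_j in alpha ∧ beta is (alpha_i * beta_j - alpha_j * beta_i). Collecting: alpha ∧ beta = (2*x^2 + 3*y^2) dx ∧ dy.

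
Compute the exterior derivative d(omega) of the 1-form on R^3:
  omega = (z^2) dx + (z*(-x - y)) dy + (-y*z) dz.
d(omega) = (-z) dx ∧ dy + (-2*z) dx ∧ dz + (x + y - z) dy ∧ dz

For a 1-form omega = sum_i f_i dx_i, the exterior derivative is
  d(omega) = sum_{i < j} (∂f_j/∂x_i - ∂f_i/∂x_j) dx_i ∧ dx_j.
  coefficient of dx ∧ dy: ∂f_2/∂x - ∂f_1/∂y = ∂(z*(-x - y))/∂x - ∂(z^2)/∂y = -z
  coefficient of dx ∧ dz: ∂f_3/∂x - ∂f_1/∂z = ∂(-y*z)/∂x - ∂(z^2)/∂z = -2*z
  coefficient of dy ∧ dz: ∂f_3/∂y - ∂f_2/∂z = ∂(-y*z)/∂y - ∂(z*(-x - y))/∂z = x + y - z
Assembling: d(omega) = (-z) dx ∧ dy + (-2*z) dx ∧ dz + (x + y - z) dy ∧ dz.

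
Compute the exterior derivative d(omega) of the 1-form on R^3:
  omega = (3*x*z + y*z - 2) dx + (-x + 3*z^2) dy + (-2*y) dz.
d(omega) = (-z - 1) dx ∧ dy + (-3*x - y) dx ∧ dz + (-6*z - 2) dy ∧ dz

For a 1-form omega = sum_i f_i dx_i, the exterior derivative is
  d(omega) = sum_{i < j} (∂f_j/∂x_i - ∂f_i/∂x_j) dx_i ∧ dx_j.
  coefficient of dx ∧ dy: ∂f_2/∂x - ∂f_1/∂y = ∂(-x + 3*z^2)/∂x - ∂(3*x*z + y*z - 2)/∂y = -z - 1
  coefficient of dx ∧ dz: ∂f_3/∂x - ∂f_1/∂z = ∂(-2*y)/∂x - ∂(3*x*z + y*z - 2)/∂z = -3*x - y
  coefficient of dy ∧ dz: ∂f_3/∂y - ∂f_2/∂z = ∂(-2*y)/∂y - ∂(-x + 3*z^2)/∂z = -6*z - 2
Assembling: d(omega) = (-z - 1) dx ∧ dy + (-3*x - y) dx ∧ dz + (-6*z - 2) dy ∧ dz.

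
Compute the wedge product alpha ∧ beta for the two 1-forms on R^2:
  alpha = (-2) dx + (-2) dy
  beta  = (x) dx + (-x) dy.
alpha ∧ beta = (4*x) dx ∧ dy

Distribute the wedge, using dx_i ∧ dx_j = -dx_j ∧ dx_i and dx_i ∧ dx_i = 0. For each pair (i, j) with i < j, the coefficient of dx_i ∧ dx_j in alpha ∧ beta is (alpha_i * beta_j - alpha_j * beta_i). Collecting: alpha ∧ beta = (4*x) dx ∧ dy.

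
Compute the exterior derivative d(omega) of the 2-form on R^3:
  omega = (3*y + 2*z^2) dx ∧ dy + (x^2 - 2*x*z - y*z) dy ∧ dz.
d(omega) = (2*x + 2*z) dx ∧ dy ∧ dz

For a 2-form omega = sum_{i<j} g_{ij} dx_i ∧ dx_j, the exterior derivative is
  d(omega) = sum_{i<j} d(g_{ij}) ∧ dx_i ∧ dx_j = sum_{i<j, k} (∂g_{ij}/∂x_k) dx_k ∧ dx_i ∧ dx_j.
Expand each term, using dx_k ∧ dx_i ∧ dx_j = sgn(permutation) dx_{(a)} ∧ dx_{(b)} ∧ dx_{(c)} with (a < b < c) sorted:
  d(3*y + 2*z^2) includes (∂/∂z)(3*y + 2*z^2) dz = (4*z) dz, which multiplied by dx ∧ dy gives (4*z) dx ∧ dy ∧ dz
  d(x^2 - 2*x*z - y*z) includes (∂/∂x)(x^2 - 2*x*z - y*z) dx = (2*x - 2*z) dx, which multiplied by dy ∧ dz gives (2*x - 2*z) dx ∧ dy ∧ dz
Collecting like 3-forms: d(omega) = (2*x + 2*z) dx ∧ dy ∧ dz.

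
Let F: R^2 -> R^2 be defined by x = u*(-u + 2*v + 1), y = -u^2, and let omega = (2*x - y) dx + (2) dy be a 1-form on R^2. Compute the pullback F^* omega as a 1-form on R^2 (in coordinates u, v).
F^* omega = (u*(2*u^2 - 10*u*v - 5*u + 8*v^2 + 8*v - 2)) du + (2*u^2*(-u + 4*v + 2)) dv

Using F^*(f dg) = (f ∘ F) d(g ∘ F), substitute each coordinate x_i by F_i(u, v) in f_i, and replace dx_i by d F_i = (∂F_i/∂u) du + (∂F_i/∂v) dv.
  For the x component: f_1(F) = u*(-u + 4*v + 2); d F_1 = (-2*u + 2*v + 1) du + (2*u) dv
  For the y component: f_2(F) = 2; d F_2 = (-2*u) du + (0) dv
Combining and collecting du, dv coefficients:
  coeff of du: u*(2*u^2 - 10*u*v - 5*u + 8*v^2 + 8*v - 2)
  coeff of dv: 2*u^2*(-u + 4*v + 2)
F^* omega = (u*(2*u^2 - 10*u*v - 5*u + 8*v^2 + 8*v - 2)) du + (2*u^2*(-u + 4*v + 2)) dv.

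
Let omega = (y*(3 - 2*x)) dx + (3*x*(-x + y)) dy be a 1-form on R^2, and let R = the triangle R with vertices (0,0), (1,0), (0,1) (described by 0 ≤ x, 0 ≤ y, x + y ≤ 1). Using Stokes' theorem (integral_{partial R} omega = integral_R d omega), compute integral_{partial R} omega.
integral_(partial R) omega = -5/3

Stokes: integral_partial_R omega = integral_R d omega with d omega = (∂Q/∂x - ∂P/∂y) dx ∧ dy.
  ∂Q/∂x = -6*x + 3*y
  ∂P/∂y = 3 - 2*x
  integrand = ∂Q/∂x - ∂P/∂y = -4*x + 3*y - 3.
Integrating over R: integral_0^1 integral_0^{1-x} (-4*x + 3*y - 3) dy dx = -5/3.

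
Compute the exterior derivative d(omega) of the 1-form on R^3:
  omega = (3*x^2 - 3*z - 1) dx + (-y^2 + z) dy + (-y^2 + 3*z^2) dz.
d(omega) = (3) dx ∧ dz + (-2*y - 1) dy ∧ dz

For a 1-form omega = sum_i f_i dx_i, the exterior derivative is
  d(omega) = sum_{i < j} (∂f_j/∂x_i - ∂f_i/∂x_j) dx_i ∧ dx_j.
  coefficient of dx ∧ dz: ∂f_3/∂x - ∂f_1/∂z = ∂(-y^2 + 3*z^2)/∂x - ∂(3*x^2 - 3*z - 1)/∂z = 3
  coefficient of dy ∧ dz: ∂f_3/∂y - ∂f_2/∂z = ∂(-y^2 + 3*z^2)/∂y - ∂(-y^2 + z)/∂z = -2*y - 1
Assembling: d(omega) = (3) dx ∧ dz + (-2*y - 1) dy ∧ dz.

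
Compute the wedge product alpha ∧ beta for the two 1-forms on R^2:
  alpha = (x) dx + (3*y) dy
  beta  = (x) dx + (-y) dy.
alpha ∧ beta = (-4*x*y) dx ∧ dy

Distribute the wedge, using dx_i ∧ dx_j = -dx_j ∧ dx_i and dx_i ∧ dx_i = 0. For each pair (i, j) with i < j, the coefficient of dx_i ∧ dx_j in alpha ∧ beta is (alpha_i * beta_j - alpha_j * beta_i). Collecting: alpha ∧ beta = (-4*x*y) dx ∧ dy.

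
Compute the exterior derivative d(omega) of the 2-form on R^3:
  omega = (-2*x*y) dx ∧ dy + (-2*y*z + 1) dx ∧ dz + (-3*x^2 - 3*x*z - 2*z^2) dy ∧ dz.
d(omega) = (-6*x - z) dx ∧ dy ∧ dz

For a 2-form omega = sum_{i<j} g_{ij} dx_i ∧ dx_j, the exterior derivative is
  d(omega) = sum_{i<j} d(g_{ij}) ∧ dx_i ∧ dx_j = sum_{i<j, k} (∂g_{ij}/∂x_k) dx_k ∧ dx_i ∧ dx_j.
Expand each term, using dx_k ∧ dx_i ∧ dx_j = sgn(permutation) dx_{(a)} ∧ dx_{(b)} ∧ dx_{(c)} with (a < b < c) sorted:
  d(-2*y*z + 1) includes (∂/∂y)(-2*y*z + 1) dy = (-2*z) dy, which multiplied by dx ∧ dz gives (2*z) dx ∧ dy ∧ dz
  d(-3*x^2 - 3*x*z - 2*z^2) includes (∂/∂x)(-3*x^2 - 3*x*z - 2*z^2) dx = (-6*x - 3*z) dx, which multiplied by dy ∧ dz gives (-6*x - 3*z) dx ∧ dy ∧ dz
Collecting like 3-forms: d(omega) = (-6*x - z) dx ∧ dy ∧ dz.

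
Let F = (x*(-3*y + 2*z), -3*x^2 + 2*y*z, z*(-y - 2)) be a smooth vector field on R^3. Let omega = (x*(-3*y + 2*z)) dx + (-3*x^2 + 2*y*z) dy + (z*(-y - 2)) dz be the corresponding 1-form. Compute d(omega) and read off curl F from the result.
d(omega) = (-2*y - z) dy ∧ dz + (2*x) dz ∧ dx + (-3*x) dx ∧ dy; curl F = (-2*y - z, 2*x, -3*x)

d omega = sum_{i<j} (∂f_j/∂x_i - ∂f_i/∂x_j) dx_i ∧ dx_j. Under the identification (dy ∧ dz, dz ∧ dx, dx ∧ dy) ↔ (e_x, e_y, e_z), the coefficients are exactly the components of curl F. Compute:
  ∂R/∂y - ∂Q/∂z = (-z) - (2*y) = -2*y - z
  ∂P/∂z - ∂R/∂x = (2*x) - (0) = 2*x
  ∂Q/∂x - ∂P/∂y = (-6*x) - (-3*x) = -3*x.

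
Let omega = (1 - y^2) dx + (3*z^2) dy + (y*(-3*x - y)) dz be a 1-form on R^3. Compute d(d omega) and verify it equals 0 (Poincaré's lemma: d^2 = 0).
d(d omega) = 0

Step 1: d omega = sum_{i<j} (∂f_j/∂x_i - ∂f_i/∂x_j) dx_i ∧ dx_j:
  coeff of dx ∧ dy: 2*y
  coeff of dx ∧ dz: -3*y
  coeff of dy ∧ dz: -3*x - 2*y - 6*z
Step 2: Apply d again to each 2-form coefficient. The only possible 3-form in R^3 is dx ∧ dy ∧ dz, with coefficient
  ∂(coeff of dy∧dz)/∂x - ∂(coeff of dx∧dz)/∂y + ∂(coeff of dx∧dy)/∂z
  = ∂/∂x (-3*x - 2*y - 6*z) - ∂/∂y (-3*y) + ∂/∂z (2*y).
Each of these terms simplifies to sums of mixed partials that cancel in pairs. The result is 0 (by equality of mixed partials for smooth functions — Schwarz / Clairaut).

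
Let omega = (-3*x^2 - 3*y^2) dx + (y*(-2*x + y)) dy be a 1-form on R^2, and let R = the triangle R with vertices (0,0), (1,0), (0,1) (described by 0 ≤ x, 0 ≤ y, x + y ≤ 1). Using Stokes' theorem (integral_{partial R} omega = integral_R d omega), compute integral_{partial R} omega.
integral_(partial R) omega = 2/3

Stokes: integral_partial_R omega = integral_R d omega with d omega = (∂Q/∂x - ∂P/∂y) dx ∧ dy.
  ∂Q/∂x = -2*y
  ∂P/∂y = -6*y
  integrand = ∂Q/∂x - ∂P/∂y = 4*y.
Integrating over R: integral_0^1 integral_0^{1-x} (4*y) dy dx = 2/3.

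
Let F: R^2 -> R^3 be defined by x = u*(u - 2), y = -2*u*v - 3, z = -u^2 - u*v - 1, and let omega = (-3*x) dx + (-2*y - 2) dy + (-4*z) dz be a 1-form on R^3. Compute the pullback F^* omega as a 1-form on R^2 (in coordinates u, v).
F^* omega = (-14*u^3 - 12*u^2*v + 18*u^2 - 12*u*v^2 - 20*u - 12*v) du + (4*u*(-u^2 - 3*u*v - 3)) dv

Using F^*(f dg) = (f ∘ F) d(g ∘ F), substitute each coordinate x_i by F_i(u, v) in f_i, and replace dx_i by d F_i = (∂F_i/∂u) du + (∂F_i/∂v) dv.
  For the x component: f_1(F) = 3*u*(2 - u); d F_1 = (2*u - 2) du + (0) dv
  For the y component: f_2(F) = 4*u*v + 4; d F_2 = (-2*v) du + (-2*u) dv
  For the z component: f_3(F) = 4*u^2 + 4*u*v + 4; d F_3 = (-2*u - v) du + (-u) dv
Combining and collecting du, dv coefficients:
  coeff of du: -14*u^3 - 12*u^2*v + 18*u^2 - 12*u*v^2 - 20*u - 12*v
  coeff of dv: 4*u*(-u^2 - 3*u*v - 3)
F^* omega = (-14*u^3 - 12*u^2*v + 18*u^2 - 12*u*v^2 - 20*u - 12*v) du + (4*u*(-u^2 - 3*u*v - 3)) dv.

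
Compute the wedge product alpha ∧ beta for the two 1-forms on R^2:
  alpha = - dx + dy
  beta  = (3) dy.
alpha ∧ beta = (-3) dx ∧ dy

Distribute the wedge, using dx_i ∧ dx_j = -dx_j ∧ dx_i and dx_i ∧ dx_i = 0. For each pair (i, j) with i < j, the coefficient of dx_i ∧ dx_j in alpha ∧ beta is (alpha_i * beta_j - alpha_j * beta_i). Collecting: alpha ∧ beta = (-3) dx ∧ dy.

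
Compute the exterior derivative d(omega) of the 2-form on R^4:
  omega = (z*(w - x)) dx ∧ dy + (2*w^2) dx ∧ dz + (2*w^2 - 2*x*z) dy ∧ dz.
d(omega) = (w - x - 2*z) dx ∧ dy ∧ dz + (z) dx ∧ dy ∧ dw + (4*w) dx ∧ dz ∧ dw + (4*w) dy ∧ dz ∧ dw

For a 2-form omega = sum_{i<j} g_{ij} dx_i ∧ dx_j, the exterior derivative is
  d(omega) = sum_{i<j} d(g_{ij}) ∧ dx_i ∧ dx_j = sum_{i<j, k} (∂g_{ij}/∂x_k) dx_k ∧ dx_i ∧ dx_j.
Expand each term, using dx_k ∧ dx_i ∧ dx_j = sgn(permutation) dx_{(a)} ∧ dx_{(b)} ∧ dx_{(c)} with (a < b < c) sorted:
  d(z*(w - x)) includes (∂/∂z)(z*(w - x)) dz = (w - x) dz, which multiplied by dx ∧ dy gives (w - x) dx ∧ dy ∧ dz
  d(z*(w - x)) includes (∂/∂w)(z*(w - x)) dw = (z) dw, which multiplied by dx ∧ dy gives (z) dx ∧ dy ∧ dw
  d(2*w^2) includes (∂/∂w)(2*w^2) dw = (4*w) dw, which multiplied by dx ∧ dz gives (4*w) dx ∧ dz ∧ dw
  d(2*w^2 - 2*x*z) includes (∂/∂x)(2*w^2 - 2*x*z) dx = (-2*z) dx, which multiplied by dy ∧ dz gives (-2*z) dx ∧ dy ∧ dz
  d(2*w^2 - 2*x*z) includes (∂/∂w)(2*w^2 - 2*x*z) dw = (4*w) dw, which multiplied by dy ∧ dz gives (4*w) dy ∧ dz ∧ dw
Collecting like 3-forms: d(omega) = (w - x - 2*z) dx ∧ dy ∧ dz + (z) dx ∧ dy ∧ dw + (4*w) dx ∧ dz ∧ dw + (4*w) dy ∧ dz ∧ dw.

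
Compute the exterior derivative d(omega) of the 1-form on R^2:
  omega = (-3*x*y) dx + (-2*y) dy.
d(omega) = (3*x) dx ∧ dy

For a 1-form omega = sum_i f_i dx_i, the exterior derivative is
  d(omega) = sum_{i < j} (∂f_j/∂x_i - ∂f_i/∂x_j) dx_i ∧ dx_j.
  coefficient of dx ∧ dy: ∂f_2/∂x - ∂f_1/∂y = ∂(-2*y)/∂x - ∂(-3*x*y)/∂y = 3*x
Assembling: d(omega) = (3*x) dx ∧ dy.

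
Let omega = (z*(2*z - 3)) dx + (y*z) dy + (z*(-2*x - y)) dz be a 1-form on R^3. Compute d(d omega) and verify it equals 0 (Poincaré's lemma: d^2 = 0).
d(d omega) = 0

Step 1: d omega = sum_{i<j} (∂f_j/∂x_i - ∂f_i/∂x_j) dx_i ∧ dx_j:
  coeff of dx ∧ dy: 0
  coeff of dx ∧ dz: 3 - 6*z
  coeff of dy ∧ dz: -y - z
Step 2: Apply d again to each 2-form coefficient. The only possible 3-form in R^3 is dx ∧ dy ∧ dz, with coefficient
  ∂(coeff of dy∧dz)/∂x - ∂(coeff of dx∧dz)/∂y + ∂(coeff of dx∧dy)/∂z
  = ∂/∂x (-y - z) - ∂/∂y (3 - 6*z) + ∂/∂z (0).
Each of these terms simplifies to sums of mixed partials that cancel in pairs. The result is 0 (by equality of mixed partials for smooth functions — Schwarz / Clairaut).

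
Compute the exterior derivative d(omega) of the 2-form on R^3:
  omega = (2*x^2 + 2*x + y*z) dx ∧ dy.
d(omega) = (y) dx ∧ dy ∧ dz

For a 2-form omega = sum_{i<j} g_{ij} dx_i ∧ dx_j, the exterior derivative is
  d(omega) = sum_{i<j} d(g_{ij}) ∧ dx_i ∧ dx_j = sum_{i<j, k} (∂g_{ij}/∂x_k) dx_k ∧ dx_i ∧ dx_j.
Expand each term, using dx_k ∧ dx_i ∧ dx_j = sgn(permutation) dx_{(a)} ∧ dx_{(b)} ∧ dx_{(c)} with (a < b < c) sorted:
  d(2*x^2 + 2*x + y*z) includes (∂/∂z)(2*x^2 + 2*x + y*z) dz = (y) dz, which multiplied by dx ∧ dy gives (y) dx ∧ dy ∧ dz
Collecting like 3-forms: d(omega) = (y) dx ∧ dy ∧ dz.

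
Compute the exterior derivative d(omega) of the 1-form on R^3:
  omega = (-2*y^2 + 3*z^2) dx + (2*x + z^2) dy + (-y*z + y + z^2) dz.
d(omega) = (4*y + 2) dx ∧ dy + (-6*z) dx ∧ dz + (1 - 3*z) dy ∧ dz

For a 1-form omega = sum_i f_i dx_i, the exterior derivative is
  d(omega) = sum_{i < j} (∂f_j/∂x_i - ∂f_i/∂x_j) dx_i ∧ dx_j.
  coefficient of dx ∧ dy: ∂f_2/∂x - ∂f_1/∂y = ∂(2*x + z^2)/∂x - ∂(-2*y^2 + 3*z^2)/∂y = 4*y + 2
  coefficient of dx ∧ dz: ∂f_3/∂x - ∂f_1/∂z = ∂(-y*z + y + z^2)/∂x - ∂(-2*y^2 + 3*z^2)/∂z = -6*z
  coefficient of dy ∧ dz: ∂f_3/∂y - ∂f_2/∂z = ∂(-y*z + y + z^2)/∂y - ∂(2*x + z^2)/∂z = 1 - 3*z
Assembling: d(omega) = (4*y + 2) dx ∧ dy + (-6*z) dx ∧ dz + (1 - 3*z) dy ∧ dz.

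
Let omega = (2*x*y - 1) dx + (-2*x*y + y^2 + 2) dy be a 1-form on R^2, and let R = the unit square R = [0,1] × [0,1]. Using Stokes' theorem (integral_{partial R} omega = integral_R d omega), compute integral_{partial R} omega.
integral_(partial R) omega = -2

Stokes: integral_partial_R omega = integral_R d omega with d omega = (∂Q/∂x - ∂P/∂y) dx ∧ dy.
  ∂Q/∂x = -2*y
  ∂P/∂y = 2*x
  integrand = ∂Q/∂x - ∂P/∂y = -2*x - 2*y.
Integrating over R: integral_0^1 integral_0^1 (-2*x - 2*y) dx dy = -2.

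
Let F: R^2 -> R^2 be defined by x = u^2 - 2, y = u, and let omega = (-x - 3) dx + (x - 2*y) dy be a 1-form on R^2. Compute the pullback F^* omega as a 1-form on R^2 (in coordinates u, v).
F^* omega = (-2*u^3 + u^2 - 4*u - 2) du

Using F^*(f dg) = (f ∘ F) d(g ∘ F), substitute each coordinate x_i by F_i(u, v) in f_i, and replace dx_i by d F_i = (∂F_i/∂u) du + (∂F_i/∂v) dv.
  For the x component: f_1(F) = -u^2 - 1; d F_1 = (2*u) du + (0) dv
  For the y component: f_2(F) = u^2 - 2*u - 2; d F_2 = (1) du + (0) dv
Combining and collecting du, dv coefficients:
  coeff of du: -2*u^3 + u^2 - 4*u - 2
  coeff of dv: 0
F^* omega = (-2*u^3 + u^2 - 4*u - 2) du.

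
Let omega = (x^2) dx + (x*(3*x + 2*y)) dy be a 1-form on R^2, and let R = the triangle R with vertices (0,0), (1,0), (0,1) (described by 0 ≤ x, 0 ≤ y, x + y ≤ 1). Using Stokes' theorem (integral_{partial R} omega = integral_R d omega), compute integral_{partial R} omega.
integral_(partial R) omega = 4/3

Stokes: integral_partial_R omega = integral_R d omega with d omega = (∂Q/∂x - ∂P/∂y) dx ∧ dy.
  ∂Q/∂x = 6*x + 2*y
  ∂P/∂y = 0
  integrand = ∂Q/∂x - ∂P/∂y = 6*x + 2*y.
Integrating over R: integral_0^1 integral_0^{1-x} (6*x + 2*y) dy dx = 4/3.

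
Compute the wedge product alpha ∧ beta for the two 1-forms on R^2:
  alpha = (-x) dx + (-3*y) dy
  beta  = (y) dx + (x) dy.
alpha ∧ beta = (-x^2 + 3*y^2) dx ∧ dy

Distribute the wedge, using dx_i ∧ dx_j = -dx_j ∧ dx_i and dx_i ∧ dx_i = 0. For each pair (i, j) with i < j, the coefficient of dx_i ∧ dx_j in alpha ∧ beta is (alpha_i * beta_j - alpha_j * beta_i). Collecting: alpha ∧ beta = (-x^2 + 3*y^2) dx ∧ dy.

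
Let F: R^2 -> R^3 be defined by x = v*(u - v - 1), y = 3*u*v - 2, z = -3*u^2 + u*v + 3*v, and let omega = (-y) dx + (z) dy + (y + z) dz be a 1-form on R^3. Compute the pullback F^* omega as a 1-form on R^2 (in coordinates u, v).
F^* omega = (18*u^3 - 36*u^2*v + 4*u*v^2 - 18*u*v + 12*u + 12*v^2) du + (-12*u^3 + 4*u^2*v - 9*u^2 + 6*u*v^2 + 27*u*v + 5*v - 8) dv

Using F^*(f dg) = (f ∘ F) d(g ∘ F), substitute each coordinate x_i by F_i(u, v) in f_i, and replace dx_i by d F_i = (∂F_i/∂u) du + (∂F_i/∂v) dv.
  For the x component: f_1(F) = -3*u*v + 2; d F_1 = (v) du + (u - 2*v - 1) dv
  For the y component: f_2(F) = -3*u^2 + u*v + 3*v; d F_2 = (3*v) du + (3*u) dv
  For the z component: f_3(F) = -3*u^2 + 4*u*v + 3*v - 2; d F_3 = (-6*u + v) du + (u + 3) dv
Combining and collecting du, dv coefficients:
  coeff of du: 18*u^3 - 36*u^2*v + 4*u*v^2 - 18*u*v + 12*u + 12*v^2
  coeff of dv: -12*u^3 + 4*u^2*v - 9*u^2 + 6*u*v^2 + 27*u*v + 5*v - 8
F^* omega = (18*u^3 - 36*u^2*v + 4*u*v^2 - 18*u*v + 12*u + 12*v^2) du + (-12*u^3 + 4*u^2*v - 9*u^2 + 6*u*v^2 + 27*u*v + 5*v - 8) dv.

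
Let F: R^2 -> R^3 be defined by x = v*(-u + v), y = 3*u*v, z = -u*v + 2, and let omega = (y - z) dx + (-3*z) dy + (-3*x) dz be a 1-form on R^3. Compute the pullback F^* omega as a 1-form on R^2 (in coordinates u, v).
F^* omega = (v*(2*u*v + 3*v^2 - 16)) du + (2*u^2*v + 11*u*v^2 - 16*u - 4*v) dv

Using F^*(f dg) = (f ∘ F) d(g ∘ F), substitute each coordinate x_i by F_i(u, v) in f_i, and replace dx_i by d F_i = (∂F_i/∂u) du + (∂F_i/∂v) dv.
  For the x component: f_1(F) = 4*u*v - 2; d F_1 = (-v) du + (-u + 2*v) dv
  For the y component: f_2(F) = 3*u*v - 6; d F_2 = (3*v) du + (3*u) dv
  For the z component: f_3(F) = 3*v*(u - v); d F_3 = (-v) du + (-u) dv
Combining and collecting du, dv coefficients:
  coeff of du: v*(2*u*v + 3*v^2 - 16)
  coeff of dv: 2*u^2*v + 11*u*v^2 - 16*u - 4*v
F^* omega = (v*(2*u*v + 3*v^2 - 16)) du + (2*u^2*v + 11*u*v^2 - 16*u - 4*v) dv.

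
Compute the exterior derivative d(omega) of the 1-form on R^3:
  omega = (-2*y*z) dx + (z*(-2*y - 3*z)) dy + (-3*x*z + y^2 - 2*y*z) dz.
d(omega) = (2*z) dx ∧ dy + (2*y - 3*z) dx ∧ dz + (4*y + 4*z) dy ∧ dz

For a 1-form omega = sum_i f_i dx_i, the exterior derivative is
  d(omega) = sum_{i < j} (∂f_j/∂x_i - ∂f_i/∂x_j) dx_i ∧ dx_j.
  coefficient of dx ∧ dy: ∂f_2/∂x - ∂f_1/∂y = ∂(z*(-2*y - 3*z))/∂x - ∂(-2*y*z)/∂y = 2*z
  coefficient of dx ∧ dz: ∂f_3/∂x - ∂f_1/∂z = ∂(-3*x*z + y^2 - 2*y*z)/∂x - ∂(-2*y*z)/∂z = 2*y - 3*z
  coefficient of dy ∧ dz: ∂f_3/∂y - ∂f_2/∂z = ∂(-3*x*z + y^2 - 2*y*z)/∂y - ∂(z*(-2*y - 3*z))/∂z = 4*y + 4*z
Assembling: d(omega) = (2*z) dx ∧ dy + (2*y - 3*z) dx ∧ dz + (4*y + 4*z) dy ∧ dz.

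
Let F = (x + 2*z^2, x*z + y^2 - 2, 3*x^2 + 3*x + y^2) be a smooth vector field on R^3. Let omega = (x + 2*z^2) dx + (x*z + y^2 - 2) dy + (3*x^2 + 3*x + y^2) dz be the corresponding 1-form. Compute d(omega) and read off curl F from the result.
d(omega) = (-x + 2*y) dy ∧ dz + (-6*x + 4*z - 3) dz ∧ dx + (z) dx ∧ dy; curl F = (-x + 2*y, -6*x + 4*z - 3, z)

d omega = sum_{i<j} (∂f_j/∂x_i - ∂f_i/∂x_j) dx_i ∧ dx_j. Under the identification (dy ∧ dz, dz ∧ dx, dx ∧ dy) ↔ (e_x, e_y, e_z), the coefficients are exactly the components of curl F. Compute:
  ∂R/∂y - ∂Q/∂z = (2*y) - (x) = -x + 2*y
  ∂P/∂z - ∂R/∂x = (4*z) - (6*x + 3) = -6*x + 4*z - 3
  ∂Q/∂x - ∂P/∂y = (z) - (0) = z.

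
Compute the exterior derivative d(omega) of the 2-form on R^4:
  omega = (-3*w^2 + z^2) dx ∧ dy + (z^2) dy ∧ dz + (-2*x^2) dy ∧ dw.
d(omega) = (2*z) dx ∧ dy ∧ dz + (-6*w - 4*x) dx ∧ dy ∧ dw

For a 2-form omega = sum_{i<j} g_{ij} dx_i ∧ dx_j, the exterior derivative is
  d(omega) = sum_{i<j} d(g_{ij}) ∧ dx_i ∧ dx_j = sum_{i<j, k} (∂g_{ij}/∂x_k) dx_k ∧ dx_i ∧ dx_j.
Expand each term, using dx_k ∧ dx_i ∧ dx_j = sgn(permutation) dx_{(a)} ∧ dx_{(b)} ∧ dx_{(c)} with (a < b < c) sorted:
  d(-3*w^2 + z^2) includes (∂/∂z)(-3*w^2 + z^2) dz = (2*z) dz, which multiplied by dx ∧ dy gives (2*z) dx ∧ dy ∧ dz
  d(-3*w^2 + z^2) includes (∂/∂w)(-3*w^2 + z^2) dw = (-6*w) dw, which multiplied by dx ∧ dy gives (-6*w) dx ∧ dy ∧ dw
  d(-2*x^2) includes (∂/∂x)(-2*x^2) dx = (-4*x) dx, which multiplied by dy ∧ dw gives (-4*x) dx ∧ dy ∧ dw
Collecting like 3-forms: d(omega) = (2*z) dx ∧ dy ∧ dz + (-6*w - 4*x) dx ∧ dy ∧ dw.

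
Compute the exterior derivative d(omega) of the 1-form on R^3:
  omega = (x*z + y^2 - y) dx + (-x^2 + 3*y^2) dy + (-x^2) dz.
d(omega) = (-2*x - 2*y + 1) dx ∧ dy + (-3*x) dx ∧ dz

For a 1-form omega = sum_i f_i dx_i, the exterior derivative is
  d(omega) = sum_{i < j} (∂f_j/∂x_i - ∂f_i/∂x_j) dx_i ∧ dx_j.
  coefficient of dx ∧ dy: ∂f_2/∂x - ∂f_1/∂y = ∂(-x^2 + 3*y^2)/∂x - ∂(x*z + y^2 - y)/∂y = -2*x - 2*y + 1
  coefficient of dx ∧ dz: ∂f_3/∂x - ∂f_1/∂z = ∂(-x^2)/∂x - ∂(x*z + y^2 - y)/∂z = -3*x
Assembling: d(omega) = (-2*x - 2*y + 1) dx ∧ dy + (-3*x) dx ∧ dz.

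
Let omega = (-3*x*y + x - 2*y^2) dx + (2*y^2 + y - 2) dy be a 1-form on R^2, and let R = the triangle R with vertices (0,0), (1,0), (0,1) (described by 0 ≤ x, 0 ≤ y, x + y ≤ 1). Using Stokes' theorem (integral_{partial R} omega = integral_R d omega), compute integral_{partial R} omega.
integral_(partial R) omega = 7/6

Stokes: integral_partial_R omega = integral_R d omega with d omega = (∂Q/∂x - ∂P/∂y) dx ∧ dy.
  ∂Q/∂x = 0
  ∂P/∂y = -3*x - 4*y
  integrand = ∂Q/∂x - ∂P/∂y = 3*x + 4*y.
Integrating over R: integral_0^1 integral_0^{1-x} (3*x + 4*y) dy dx = 7/6.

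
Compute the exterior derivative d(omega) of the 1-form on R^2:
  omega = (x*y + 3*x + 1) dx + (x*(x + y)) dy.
d(omega) = (x + y) dx ∧ dy

For a 1-form omega = sum_i f_i dx_i, the exterior derivative is
  d(omega) = sum_{i < j} (∂f_j/∂x_i - ∂f_i/∂x_j) dx_i ∧ dx_j.
  coefficient of dx ∧ dy: ∂f_2/∂x - ∂f_1/∂y = ∂(x*(x + y))/∂x - ∂(x*y + 3*x + 1)/∂y = x + y
Assembling: d(omega) = (x + y) dx ∧ dy.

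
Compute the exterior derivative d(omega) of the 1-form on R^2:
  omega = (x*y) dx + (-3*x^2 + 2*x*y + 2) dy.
d(omega) = (-7*x + 2*y) dx ∧ dy

For a 1-form omega = sum_i f_i dx_i, the exterior derivative is
  d(omega) = sum_{i < j} (∂f_j/∂x_i - ∂f_i/∂x_j) dx_i ∧ dx_j.
  coefficient of dx ∧ dy: ∂f_2/∂x - ∂f_1/∂y = ∂(-3*x^2 + 2*x*y + 2)/∂x - ∂(x*y)/∂y = -7*x + 2*y
Assembling: d(omega) = (-7*x + 2*y) dx ∧ dy.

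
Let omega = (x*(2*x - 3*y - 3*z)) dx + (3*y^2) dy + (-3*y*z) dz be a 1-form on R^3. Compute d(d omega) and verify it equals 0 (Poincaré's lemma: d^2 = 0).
d(d omega) = 0

Step 1: d omega = sum_{i<j} (∂f_j/∂x_i - ∂f_i/∂x_j) dx_i ∧ dx_j:
  coeff of dx ∧ dy: 3*x
  coeff of dx ∧ dz: 3*x
  coeff of dy ∧ dz: -3*z
Step 2: Apply d again to each 2-form coefficient. The only possible 3-form in R^3 is dx ∧ dy ∧ dz, with coefficient
  ∂(coeff of dy∧dz)/∂x - ∂(coeff of dx∧dz)/∂y + ∂(coeff of dx∧dy)/∂z
  = ∂/∂x (-3*z) - ∂/∂y (3*x) + ∂/∂z (3*x).
Each of these terms simplifies to sums of mixed partials that cancel in pairs. The result is 0 (by equality of mixed partials for smooth functions — Schwarz / Clairaut).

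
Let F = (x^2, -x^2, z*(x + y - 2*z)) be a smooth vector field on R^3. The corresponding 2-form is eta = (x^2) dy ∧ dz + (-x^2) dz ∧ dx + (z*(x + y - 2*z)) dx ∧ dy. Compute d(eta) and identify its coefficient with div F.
d(eta) = (3*x + y - 4*z) dx ∧ dy ∧ dz; div F = 3*x + y - 4*z

For a 2-form in R^3 of the form above, applying d gives a 3-form with coefficient ∂P/∂x + ∂Q/∂y + ∂R/∂z:
  ∂P/∂x = 2*x
  ∂Q/∂y = 0
  ∂R/∂z = x + y - 4*z
Sum = 3*x + y - 4*z, which is exactly div F.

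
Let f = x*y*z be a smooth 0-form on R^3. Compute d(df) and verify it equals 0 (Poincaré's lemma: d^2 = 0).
d(df) = 0

Step 1: df = sum_i (∂f/∂x_i) dx_i = (y*z) dx + (x*z) dy + (x*y) dz.
Step 2: Apply d again. Using the 1-form formula, the coefficient of dx ∧ dy in d(df) is ∂^2 f/∂x ∂y - ∂^2 f/∂y ∂x = (z) - (z) = 0 (equality of mixed partials for smooth f).
Similarly for dx ∧ dz and dy ∧ dz — all coefficients vanish. So d(df) = 0.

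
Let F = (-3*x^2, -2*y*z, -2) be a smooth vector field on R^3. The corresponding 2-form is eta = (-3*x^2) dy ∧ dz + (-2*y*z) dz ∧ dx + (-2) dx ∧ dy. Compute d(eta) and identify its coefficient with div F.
d(eta) = (-6*x - 2*z) dx ∧ dy ∧ dz; div F = -6*x - 2*z

For a 2-form in R^3 of the form above, applying d gives a 3-form with coefficient ∂P/∂x + ∂Q/∂y + ∂R/∂z:
  ∂P/∂x = -6*x
  ∂Q/∂y = -2*z
  ∂R/∂z = 0
Sum = -6*x - 2*z, which is exactly div F.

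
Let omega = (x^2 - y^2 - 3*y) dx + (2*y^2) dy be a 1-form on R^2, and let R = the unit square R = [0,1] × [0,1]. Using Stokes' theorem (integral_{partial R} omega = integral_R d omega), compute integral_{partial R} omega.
integral_(partial R) omega = 4

Stokes: integral_partial_R omega = integral_R d omega with d omega = (∂Q/∂x - ∂P/∂y) dx ∧ dy.
  ∂Q/∂x = 0
  ∂P/∂y = -2*y - 3
  integrand = ∂Q/∂x - ∂P/∂y = 2*y + 3.
Integrating over R: integral_0^1 integral_0^1 (2*y + 3) dx dy = 4.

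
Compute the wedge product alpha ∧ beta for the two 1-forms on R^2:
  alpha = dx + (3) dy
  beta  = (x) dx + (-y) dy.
alpha ∧ beta = (-3*x - y) dx ∧ dy

Distribute the wedge, using dx_i ∧ dx_j = -dx_j ∧ dx_i and dx_i ∧ dx_i = 0. For each pair (i, j) with i < j, the coefficient of dx_i ∧ dx_j in alpha ∧ beta is (alpha_i * beta_j - alpha_j * beta_i). Collecting: alpha ∧ beta = (-3*x - y) dx ∧ dy.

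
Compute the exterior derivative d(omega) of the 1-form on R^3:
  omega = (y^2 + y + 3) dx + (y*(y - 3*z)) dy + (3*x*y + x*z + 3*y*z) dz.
d(omega) = (-2*y - 1) dx ∧ dy + (3*y + z) dx ∧ dz + (3*x + 3*y + 3*z) dy ∧ dz

For a 1-form omega = sum_i f_i dx_i, the exterior derivative is
  d(omega) = sum_{i < j} (∂f_j/∂x_i - ∂f_i/∂x_j) dx_i ∧ dx_j.
  coefficient of dx ∧ dy: ∂f_2/∂x - ∂f_1/∂y = ∂(y*(y - 3*z))/∂x - ∂(y^2 + y + 3)/∂y = -2*y - 1
  coefficient of dx ∧ dz: ∂f_3/∂x - ∂f_1/∂z = ∂(3*x*y + x*z + 3*y*z)/∂x - ∂(y^2 + y + 3)/∂z = 3*y + z
  coefficient of dy ∧ dz: ∂f_3/∂y - ∂f_2/∂z = ∂(3*x*y + x*z + 3*y*z)/∂y - ∂(y*(y - 3*z))/∂z = 3*x + 3*y + 3*z
Assembling: d(omega) = (-2*y - 1) dx ∧ dy + (3*y + z) dx ∧ dz + (3*x + 3*y + 3*z) dy ∧ dz.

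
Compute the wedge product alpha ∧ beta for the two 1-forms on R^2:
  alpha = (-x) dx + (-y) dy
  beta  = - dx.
alpha ∧ beta = (-y) dx ∧ dy

Distribute the wedge, using dx_i ∧ dx_j = -dx_j ∧ dx_i and dx_i ∧ dx_i = 0. For each pair (i, j) with i < j, the coefficient of dx_i ∧ dx_j in alpha ∧ beta is (alpha_i * beta_j - alpha_j * beta_i). Collecting: alpha ∧ beta = (-y) dx ∧ dy.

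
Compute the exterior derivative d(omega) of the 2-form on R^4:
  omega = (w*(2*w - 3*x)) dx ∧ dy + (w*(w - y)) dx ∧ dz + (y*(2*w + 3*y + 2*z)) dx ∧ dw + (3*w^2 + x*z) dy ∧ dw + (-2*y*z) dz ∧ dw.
d(omega) = (2*w - 3*x - 6*y - z) dx ∧ dy ∧ dw + (w) dx ∧ dy ∧ dz + (2*w - 3*y) dx ∧ dz ∧ dw + (-x - 2*z) dy ∧ dz ∧ dw

For a 2-form omega = sum_{i<j} g_{ij} dx_i ∧ dx_j, the exterior derivative is
  d(omega) = sum_{i<j} d(g_{ij}) ∧ dx_i ∧ dx_j = sum_{i<j, k} (∂g_{ij}/∂x_k) dx_k ∧ dx_i ∧ dx_j.
Expand each term, using dx_k ∧ dx_i ∧ dx_j = sgn(permutation) dx_{(a)} ∧ dx_{(b)} ∧ dx_{(c)} with (a < b < c) sorted:
  d(w*(2*w - 3*x)) includes (∂/∂w)(w*(2*w - 3*x)) dw = (4*w - 3*x) dw, which multiplied by dx ∧ dy gives (4*w - 3*x) dx ∧ dy ∧ dw
  d(w*(w - y)) includes (∂/∂y)(w*(w - y)) dy = (-w) dy, which multiplied by dx ∧ dz gives (w) dx ∧ dy ∧ dz
  d(w*(w - y)) includes (∂/∂w)(w*(w - y)) dw = (2*w - y) dw, which multiplied by dx ∧ dz gives (2*w - y) dx ∧ dz ∧ dw
  d(y*(2*w + 3*y + 2*z)) includes (∂/∂y)(y*(2*w + 3*y + 2*z)) dy = (2*w + 6*y + 2*z) dy, which multiplied by dx ∧ dw gives (-2*w - 6*y - 2*z) dx ∧ dy ∧ dw
  d(y*(2*w + 3*y + 2*z)) includes (∂/∂z)(y*(2*w + 3*y + 2*z)) dz = (2*y) dz, which multiplied by dx ∧ dw gives (-2*y) dx ∧ dz ∧ dw
  d(3*w^2 + x*z) includes (∂/∂x)(3*w^2 + x*z) dx = (z) dx, which multiplied by dy ∧ dw gives (z) dx ∧ dy ∧ dw
  d(3*w^2 + x*z) includes (∂/∂z)(3*w^2 + x*z) dz = (x) dz, which multiplied by dy ∧ dw gives (-x) dy ∧ dz ∧ dw
  d(-2*y*z) includes (∂/∂y)(-2*y*z) dy = (-2*z) dy, which multiplied by dz ∧ dw gives (-2*z) dy ∧ dz ∧ dw
Collecting like 3-forms: d(omega) = (2*w - 3*x - 6*y - z) dx ∧ dy ∧ dw + (w) dx ∧ dy ∧ dz + (2*w - 3*y) dx ∧ dz ∧ dw + (-x - 2*z) dy ∧ dz ∧ dw.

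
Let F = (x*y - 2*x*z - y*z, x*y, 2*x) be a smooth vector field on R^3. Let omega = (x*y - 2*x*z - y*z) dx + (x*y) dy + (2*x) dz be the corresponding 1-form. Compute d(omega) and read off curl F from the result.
d(omega) = (0) dy ∧ dz + (-2*x - y - 2) dz ∧ dx + (-x + y + z) dx ∧ dy; curl F = (0, -2*x - y - 2, -x + y + z)

d omega = sum_{i<j} (∂f_j/∂x_i - ∂f_i/∂x_j) dx_i ∧ dx_j. Under the identification (dy ∧ dz, dz ∧ dx, dx ∧ dy) ↔ (e_x, e_y, e_z), the coefficients are exactly the components of curl F. Compute:
  ∂R/∂y - ∂Q/∂z = (0) - (0) = 0
  ∂P/∂z - ∂R/∂x = (-2*x - y) - (2) = -2*x - y - 2
  ∂Q/∂x - ∂P/∂y = (y) - (x - z) = -x + y + z.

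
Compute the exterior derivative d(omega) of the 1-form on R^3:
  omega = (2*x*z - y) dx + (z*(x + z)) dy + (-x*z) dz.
d(omega) = (z + 1) dx ∧ dy + (-2*x - z) dx ∧ dz + (-x - 2*z) dy ∧ dz

For a 1-form omega = sum_i f_i dx_i, the exterior derivative is
  d(omega) = sum_{i < j} (∂f_j/∂x_i - ∂f_i/∂x_j) dx_i ∧ dx_j.
  coefficient of dx ∧ dy: ∂f_2/∂x - ∂f_1/∂y = ∂(z*(x + z))/∂x - ∂(2*x*z - y)/∂y = z + 1
  coefficient of dx ∧ dz: ∂f_3/∂x - ∂f_1/∂z = ∂(-x*z)/∂x - ∂(2*x*z - y)/∂z = -2*x - z
  coefficient of dy ∧ dz: ∂f_3/∂y - ∂f_2/∂z = ∂(-x*z)/∂y - ∂(z*(x + z))/∂z = -x - 2*z
Assembling: d(omega) = (z + 1) dx ∧ dy + (-2*x - z) dx ∧ dz + (-x - 2*z) dy ∧ dz.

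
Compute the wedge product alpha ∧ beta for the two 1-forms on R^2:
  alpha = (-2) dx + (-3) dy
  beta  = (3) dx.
alpha ∧ beta = (9) dx ∧ dy

Distribute the wedge, using dx_i ∧ dx_j = -dx_j ∧ dx_i and dx_i ∧ dx_i = 0. For each pair (i, j) with i < j, the coefficient of dx_i ∧ dx_j in alpha ∧ beta is (alpha_i * beta_j - alpha_j * beta_i). Collecting: alpha ∧ beta = (9) dx ∧ dy.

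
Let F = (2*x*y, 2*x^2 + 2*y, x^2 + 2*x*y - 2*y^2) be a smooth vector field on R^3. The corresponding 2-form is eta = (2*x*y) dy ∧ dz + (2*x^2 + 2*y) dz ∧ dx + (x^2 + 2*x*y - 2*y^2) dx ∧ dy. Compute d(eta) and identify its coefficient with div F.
d(eta) = (2*y + 2) dx ∧ dy ∧ dz; div F = 2*y + 2

For a 2-form in R^3 of the form above, applying d gives a 3-form with coefficient ∂P/∂x + ∂Q/∂y + ∂R/∂z:
  ∂P/∂x = 2*y
  ∂Q/∂y = 2
  ∂R/∂z = 0
Sum = 2*y + 2, which is exactly div F.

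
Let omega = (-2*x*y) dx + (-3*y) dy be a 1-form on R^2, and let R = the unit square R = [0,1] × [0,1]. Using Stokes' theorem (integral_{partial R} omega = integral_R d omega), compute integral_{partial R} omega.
integral_(partial R) omega = 1

Stokes: integral_partial_R omega = integral_R d omega with d omega = (∂Q/∂x - ∂P/∂y) dx ∧ dy.
  ∂Q/∂x = 0
  ∂P/∂y = -2*x
  integrand = ∂Q/∂x - ∂P/∂y = 2*x.
Integrating over R: integral_0^1 integral_0^1 (2*x) dx dy = 1.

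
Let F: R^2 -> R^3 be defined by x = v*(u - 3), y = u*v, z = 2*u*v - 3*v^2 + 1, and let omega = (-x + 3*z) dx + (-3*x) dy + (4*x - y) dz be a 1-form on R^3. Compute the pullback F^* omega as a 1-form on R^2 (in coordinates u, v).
F^* omega = (v*(8*u*v - 9*v^2 - 12*v + 3)) du + (8*u^2*v - 27*u*v^2 - 27*u*v + 3*u + 99*v^2 - 9*v - 9) dv

Using F^*(f dg) = (f ∘ F) d(g ∘ F), substitute each coordinate x_i by F_i(u, v) in f_i, and replace dx_i by d F_i = (∂F_i/∂u) du + (∂F_i/∂v) dv.
  For the x component: f_1(F) = 5*u*v - 9*v^2 + 3*v + 3; d F_1 = (v) du + (u - 3) dv
  For the y component: f_2(F) = 3*v*(3 - u); d F_2 = (v) du + (u) dv
  For the z component: f_3(F) = 3*v*(u - 4); d F_3 = (2*v) du + (2*u - 6*v) dv
Combining and collecting du, dv coefficients:
  coeff of du: v*(8*u*v - 9*v^2 - 12*v + 3)
  coeff of dv: 8*u^2*v - 27*u*v^2 - 27*u*v + 3*u + 99*v^2 - 9*v - 9
F^* omega = (v*(8*u*v - 9*v^2 - 12*v + 3)) du + (8*u^2*v - 27*u*v^2 - 27*u*v + 3*u + 99*v^2 - 9*v - 9) dv.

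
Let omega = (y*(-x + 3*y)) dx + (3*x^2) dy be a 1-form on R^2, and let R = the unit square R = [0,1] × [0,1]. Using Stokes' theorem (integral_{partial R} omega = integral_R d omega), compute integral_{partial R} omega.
integral_(partial R) omega = 1/2

Stokes: integral_partial_R omega = integral_R d omega with d omega = (∂Q/∂x - ∂P/∂y) dx ∧ dy.
  ∂Q/∂x = 6*x
  ∂P/∂y = -x + 6*y
  integrand = ∂Q/∂x - ∂P/∂y = 7*x - 6*y.
Integrating over R: integral_0^1 integral_0^1 (7*x - 6*y) dx dy = 1/2.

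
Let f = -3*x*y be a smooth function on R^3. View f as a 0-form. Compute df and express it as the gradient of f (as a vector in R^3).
df = (-3*y) dx + (-3*x) dy + (0) dz; grad f = (-3*y, -3*x, 0)

For a 0-form f, d f = (∂f/∂x) dx + (∂f/∂y) dy + (∂f/∂z) dz. The components of the vector representation are exactly the entries of grad f in Cartesian coordinates:
  ∂f/∂x = -3*y
  ∂f/∂y = -3*x
  ∂f/∂z = 0.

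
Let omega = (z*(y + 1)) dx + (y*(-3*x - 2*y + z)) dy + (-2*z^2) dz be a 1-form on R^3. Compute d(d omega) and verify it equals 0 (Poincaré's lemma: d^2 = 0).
d(d omega) = 0

Step 1: d omega = sum_{i<j} (∂f_j/∂x_i - ∂f_i/∂x_j) dx_i ∧ dx_j:
  coeff of dx ∧ dy: -3*y - z
  coeff of dx ∧ dz: -y - 1
  coeff of dy ∧ dz: -y
Step 2: Apply d again to each 2-form coefficient. The only possible 3-form in R^3 is dx ∧ dy ∧ dz, with coefficient
  ∂(coeff of dy∧dz)/∂x - ∂(coeff of dx∧dz)/∂y + ∂(coeff of dx∧dy)/∂z
  = ∂/∂x (-y) - ∂/∂y (-y - 1) + ∂/∂z (-3*y - z).
Each of these terms simplifies to sums of mixed partials that cancel in pairs. The result is 0 (by equality of mixed partials for smooth functions — Schwarz / Clairaut).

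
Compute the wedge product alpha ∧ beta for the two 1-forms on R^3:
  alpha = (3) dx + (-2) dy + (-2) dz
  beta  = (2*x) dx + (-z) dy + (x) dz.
alpha ∧ beta = (4*x - 3*z) dx ∧ dy + (7*x) dx ∧ dz + (-2*x - 2*z) dy ∧ dz

Distribute the wedge, using dx_i ∧ dx_j = -dx_j ∧ dx_i and dx_i ∧ dx_i = 0. For each pair (i, j) with i < j, the coefficient of dx_i ∧ dx_j in alpha ∧ beta is (alpha_i * beta_j - alpha_j * beta_i). Collecting: alpha ∧ beta = (4*x - 3*z) dx ∧ dy + (7*x) dx ∧ dz + (-2*x - 2*z) dy ∧ dz.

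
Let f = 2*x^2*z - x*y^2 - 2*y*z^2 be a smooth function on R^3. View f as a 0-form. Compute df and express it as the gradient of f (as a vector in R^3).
df = (4*x*z - y^2) dx + (-2*x*y - 2*z^2) dy + (2*x^2 - 4*y*z) dz; grad f = (4*x*z - y^2, -2*x*y - 2*z^2, 2*x^2 - 4*y*z)

For a 0-form f, d f = (∂f/∂x) dx + (∂f/∂y) dy + (∂f/∂z) dz. The components of the vector representation are exactly the entries of grad f in Cartesian coordinates:
  ∂f/∂x = 4*x*z - y^2
  ∂f/∂y = -2*x*y - 2*z^2
  ∂f/∂z = 2*x^2 - 4*y*z.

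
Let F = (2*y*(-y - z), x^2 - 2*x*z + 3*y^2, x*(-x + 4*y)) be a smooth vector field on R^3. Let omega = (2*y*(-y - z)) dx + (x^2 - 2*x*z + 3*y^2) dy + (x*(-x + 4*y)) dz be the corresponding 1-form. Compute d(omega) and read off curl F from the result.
d(omega) = (6*x) dy ∧ dz + (2*x - 6*y) dz ∧ dx + (2*x + 4*y) dx ∧ dy; curl F = (6*x, 2*x - 6*y, 2*x + 4*y)

d omega = sum_{i<j} (∂f_j/∂x_i - ∂f_i/∂x_j) dx_i ∧ dx_j. Under the identification (dy ∧ dz, dz ∧ dx, dx ∧ dy) ↔ (e_x, e_y, e_z), the coefficients are exactly the components of curl F. Compute:
  ∂R/∂y - ∂Q/∂z = (4*x) - (-2*x) = 6*x
  ∂P/∂z - ∂R/∂x = (-2*y) - (-2*x + 4*y) = 2*x - 6*y
  ∂Q/∂x - ∂P/∂y = (2*x - 2*z) - (-4*y - 2*z) = 2*x + 4*y.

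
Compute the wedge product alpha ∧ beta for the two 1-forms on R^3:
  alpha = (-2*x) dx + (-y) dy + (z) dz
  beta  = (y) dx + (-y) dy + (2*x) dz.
alpha ∧ beta = (y*(2*x + y)) dx ∧ dy + (-4*x^2 - y*z) dx ∧ dz + (y*(-2*x + z)) dy ∧ dz

Distribute the wedge, using dx_i ∧ dx_j = -dx_j ∧ dx_i and dx_i ∧ dx_i = 0. For each pair (i, j) with i < j, the coefficient of dx_i ∧ dx_j in alpha ∧ beta is (alpha_i * beta_j - alpha_j * beta_i). Collecting: alpha ∧ beta = (y*(2*x + y)) dx ∧ dy + (-4*x^2 - y*z) dx ∧ dz + (y*(-2*x + z)) dy ∧ dz.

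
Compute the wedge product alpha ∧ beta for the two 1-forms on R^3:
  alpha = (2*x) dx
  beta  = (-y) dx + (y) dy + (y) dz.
alpha ∧ beta = (2*x*y) dx ∧ dy + (2*x*y) dx ∧ dz

Distribute the wedge, using dx_i ∧ dx_j = -dx_j ∧ dx_i and dx_i ∧ dx_i = 0. For each pair (i, j) with i < j, the coefficient of dx_i ∧ dx_j in alpha ∧ beta is (alpha_i * beta_j - alpha_j * beta_i). Collecting: alpha ∧ beta = (2*x*y) dx ∧ dy + (2*x*y) dx ∧ dz.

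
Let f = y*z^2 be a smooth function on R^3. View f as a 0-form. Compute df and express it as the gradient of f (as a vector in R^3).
df = (0) dx + (z^2) dy + (2*y*z) dz; grad f = (0, z^2, 2*y*z)

For a 0-form f, d f = (∂f/∂x) dx + (∂f/∂y) dy + (∂f/∂z) dz. The components of the vector representation are exactly the entries of grad f in Cartesian coordinates:
  ∂f/∂x = 0
  ∂f/∂y = z^2
  ∂f/∂z = 2*y*z.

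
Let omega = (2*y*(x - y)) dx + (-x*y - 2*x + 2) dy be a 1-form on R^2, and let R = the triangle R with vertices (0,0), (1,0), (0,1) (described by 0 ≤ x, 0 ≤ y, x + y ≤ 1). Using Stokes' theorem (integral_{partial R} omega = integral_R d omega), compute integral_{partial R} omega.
integral_(partial R) omega = -5/6

Stokes: integral_partial_R omega = integral_R d omega with d omega = (∂Q/∂x - ∂P/∂y) dx ∧ dy.
  ∂Q/∂x = -y - 2
  ∂P/∂y = 2*x - 4*y
  integrand = ∂Q/∂x - ∂P/∂y = -2*x + 3*y - 2.
Integrating over R: integral_0^1 integral_0^{1-x} (-2*x + 3*y - 2) dy dx = -5/6.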